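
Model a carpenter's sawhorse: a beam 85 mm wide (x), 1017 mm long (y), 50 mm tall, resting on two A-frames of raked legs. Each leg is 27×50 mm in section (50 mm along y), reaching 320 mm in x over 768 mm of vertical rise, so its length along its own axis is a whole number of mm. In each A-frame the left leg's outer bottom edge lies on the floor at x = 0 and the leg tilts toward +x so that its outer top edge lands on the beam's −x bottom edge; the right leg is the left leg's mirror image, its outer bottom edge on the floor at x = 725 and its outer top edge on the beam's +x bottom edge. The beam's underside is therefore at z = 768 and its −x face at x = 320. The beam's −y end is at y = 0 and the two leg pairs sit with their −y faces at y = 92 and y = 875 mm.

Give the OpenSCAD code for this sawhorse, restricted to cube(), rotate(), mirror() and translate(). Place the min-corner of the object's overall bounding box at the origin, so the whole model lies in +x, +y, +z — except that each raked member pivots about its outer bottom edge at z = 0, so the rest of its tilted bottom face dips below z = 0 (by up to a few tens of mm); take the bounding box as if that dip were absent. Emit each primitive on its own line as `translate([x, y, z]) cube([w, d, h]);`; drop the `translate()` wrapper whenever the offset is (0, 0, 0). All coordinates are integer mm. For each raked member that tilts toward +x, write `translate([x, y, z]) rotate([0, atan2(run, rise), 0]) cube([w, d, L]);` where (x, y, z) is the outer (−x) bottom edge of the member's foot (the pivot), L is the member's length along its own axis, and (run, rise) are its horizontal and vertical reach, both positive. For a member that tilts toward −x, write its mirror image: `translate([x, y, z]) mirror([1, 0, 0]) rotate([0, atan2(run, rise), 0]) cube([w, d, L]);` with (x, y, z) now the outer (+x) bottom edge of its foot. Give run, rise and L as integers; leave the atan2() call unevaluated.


translate([320, 0, 768]) cube([85, 1017, 50]);
translate([0, 92, 0]) rotate([0, atan2(320, 768), 0]) cube([27, 50, 832]);
translate([725, 92, 0]) mirror([1, 0, 0]) rotate([0, atan2(320, 768), 0]) cube([27, 50, 832]);
translate([0, 875, 0]) rotate([0, atan2(320, 768), 0]) cube([27, 50, 832]);
translate([725, 875, 0]) mirror([1, 0, 0]) rotate([0, atan2(320, 768), 0]) cube([27, 50, 832]);


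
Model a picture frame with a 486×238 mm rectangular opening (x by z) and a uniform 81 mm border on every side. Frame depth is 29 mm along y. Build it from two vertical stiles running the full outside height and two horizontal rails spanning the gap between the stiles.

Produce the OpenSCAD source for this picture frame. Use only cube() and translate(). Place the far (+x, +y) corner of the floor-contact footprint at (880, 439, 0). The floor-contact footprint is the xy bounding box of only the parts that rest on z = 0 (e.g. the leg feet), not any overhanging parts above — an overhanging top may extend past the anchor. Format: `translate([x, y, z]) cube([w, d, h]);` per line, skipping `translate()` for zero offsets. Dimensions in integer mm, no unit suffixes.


translate([232, 410, 0]) cube([81, 29, 400]);
translate([799, 410, 0]) cube([81, 29, 400]);
translate([313, 410, 0]) cube([486, 29, 81]);
translate([313, 410, 319]) cube([486, 29, 81]);


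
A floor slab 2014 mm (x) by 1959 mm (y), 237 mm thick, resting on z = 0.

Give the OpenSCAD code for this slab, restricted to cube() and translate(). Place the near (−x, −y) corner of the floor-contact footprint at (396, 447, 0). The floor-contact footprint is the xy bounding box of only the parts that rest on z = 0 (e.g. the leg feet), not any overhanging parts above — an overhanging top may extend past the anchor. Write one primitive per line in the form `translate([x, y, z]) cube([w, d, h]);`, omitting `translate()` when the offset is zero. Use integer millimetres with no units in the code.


translate([396, 447, 0]) cube([2014, 1959, 237]);


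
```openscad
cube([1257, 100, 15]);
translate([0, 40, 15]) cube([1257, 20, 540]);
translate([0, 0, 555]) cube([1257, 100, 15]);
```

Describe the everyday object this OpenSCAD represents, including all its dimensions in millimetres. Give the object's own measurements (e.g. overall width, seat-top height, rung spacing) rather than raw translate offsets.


An I-beam lying along x, 1257 mm long. Overall section height 570 mm. Two flanges 100 mm wide (y) and 15 mm thick, one on the floor and one at the top; a web 20 mm thick runs between them, centred on the flange width.


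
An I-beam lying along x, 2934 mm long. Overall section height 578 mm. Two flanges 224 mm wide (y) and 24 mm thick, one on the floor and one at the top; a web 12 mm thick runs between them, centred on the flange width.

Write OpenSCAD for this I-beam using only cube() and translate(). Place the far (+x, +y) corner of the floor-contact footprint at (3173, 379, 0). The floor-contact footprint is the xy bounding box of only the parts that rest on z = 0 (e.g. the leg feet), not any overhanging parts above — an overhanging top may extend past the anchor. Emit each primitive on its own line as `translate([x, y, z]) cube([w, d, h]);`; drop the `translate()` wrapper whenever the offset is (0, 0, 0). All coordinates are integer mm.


translate([239, 155, 0]) cube([2934, 224, 24]);
translate([239, 261, 24]) cube([2934, 12, 530]);
translate([239, 155, 554]) cube([2934, 224, 24]);


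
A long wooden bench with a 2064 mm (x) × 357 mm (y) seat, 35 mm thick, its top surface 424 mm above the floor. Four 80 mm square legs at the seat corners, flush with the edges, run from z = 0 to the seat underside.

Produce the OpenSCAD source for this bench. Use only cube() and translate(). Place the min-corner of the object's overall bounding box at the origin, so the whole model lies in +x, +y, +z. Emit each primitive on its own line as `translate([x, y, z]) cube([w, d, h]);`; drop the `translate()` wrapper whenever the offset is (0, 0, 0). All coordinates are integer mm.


translate([0, 0, 389]) cube([2064, 357, 35]);
cube([80, 80, 389]);
translate([0, 277, 0]) cube([80, 80, 389]);
translate([1984, 0, 0]) cube([80, 80, 389]);
translate([1984, 277, 0]) cube([80, 80, 389]);


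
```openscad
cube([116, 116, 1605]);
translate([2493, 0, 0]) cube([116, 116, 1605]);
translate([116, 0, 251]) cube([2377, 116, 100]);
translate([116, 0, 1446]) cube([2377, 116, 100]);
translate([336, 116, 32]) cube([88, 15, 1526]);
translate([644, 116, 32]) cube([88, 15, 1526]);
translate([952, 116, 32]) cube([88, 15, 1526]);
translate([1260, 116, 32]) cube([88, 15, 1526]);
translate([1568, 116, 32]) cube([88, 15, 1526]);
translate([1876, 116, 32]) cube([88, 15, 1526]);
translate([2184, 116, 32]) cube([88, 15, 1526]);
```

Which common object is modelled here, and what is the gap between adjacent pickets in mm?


A fence section. The picket gap is 220 mm.

Two posts, two rails, 7 pickets — a fence section. Span 2377 mm holds 7 pickets of 88 mm with 8 equal gaps: ⌊(2377 − 7·88) / 8⌋ = 220 mm.


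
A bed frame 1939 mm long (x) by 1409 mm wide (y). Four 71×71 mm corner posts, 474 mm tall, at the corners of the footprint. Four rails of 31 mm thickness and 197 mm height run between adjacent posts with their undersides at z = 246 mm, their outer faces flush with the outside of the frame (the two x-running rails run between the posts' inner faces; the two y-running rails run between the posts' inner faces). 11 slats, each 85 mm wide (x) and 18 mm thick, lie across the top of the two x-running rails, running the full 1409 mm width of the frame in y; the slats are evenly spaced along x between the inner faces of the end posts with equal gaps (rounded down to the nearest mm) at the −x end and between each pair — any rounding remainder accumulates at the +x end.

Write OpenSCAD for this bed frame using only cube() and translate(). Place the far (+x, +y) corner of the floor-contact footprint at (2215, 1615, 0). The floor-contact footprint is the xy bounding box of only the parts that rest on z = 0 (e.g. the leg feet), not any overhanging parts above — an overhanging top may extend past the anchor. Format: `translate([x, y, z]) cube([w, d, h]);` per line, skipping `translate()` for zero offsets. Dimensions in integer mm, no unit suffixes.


translate([276, 206, 0]) cube([71, 71, 474]);
translate([276, 1544, 0]) cube([71, 71, 474]);
translate([2144, 206, 0]) cube([71, 71, 474]);
translate([2144, 1544, 0]) cube([71, 71, 474]);
translate([347, 206, 246]) cube([1797, 31, 197]);
translate([347, 1584, 246]) cube([1797, 31, 197]);
translate([276, 277, 246]) cube([31, 1267, 197]);
translate([2184, 277, 246]) cube([31, 1267, 197]);
translate([418, 206, 443]) cube([85, 1409, 18]);
translate([574, 206, 443]) cube([85, 1409, 18]);
translate([730, 206, 443]) cube([85, 1409, 18]);
translate([886, 206, 443]) cube([85, 1409, 18]);
translate([1042, 206, 443]) cube([85, 1409, 18]);
translate([1198, 206, 443]) cube([85, 1409, 18]);
translate([1354, 206, 443]) cube([85, 1409, 18]);
translate([1510, 206, 443]) cube([85, 1409, 18]);
translate([1666, 206, 443]) cube([85, 1409, 18]);
translate([1822, 206, 443]) cube([85, 1409, 18]);
translate([1978, 206, 443]) cube([85, 1409, 18]);


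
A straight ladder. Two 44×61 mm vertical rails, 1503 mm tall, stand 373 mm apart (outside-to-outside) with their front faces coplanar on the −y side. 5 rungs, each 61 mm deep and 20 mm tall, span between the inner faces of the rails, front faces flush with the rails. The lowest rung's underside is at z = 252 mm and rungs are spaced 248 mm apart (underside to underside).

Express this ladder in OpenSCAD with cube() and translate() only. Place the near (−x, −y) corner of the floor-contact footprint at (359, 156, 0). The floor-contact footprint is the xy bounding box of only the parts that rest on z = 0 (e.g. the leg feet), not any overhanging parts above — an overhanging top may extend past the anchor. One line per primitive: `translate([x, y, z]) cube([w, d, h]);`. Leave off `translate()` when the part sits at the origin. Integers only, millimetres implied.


translate([359, 156, 0]) cube([44, 61, 1503]);
translate([688, 156, 0]) cube([44, 61, 1503]);
translate([403, 156, 252]) cube([285, 61, 20]);
translate([403, 156, 500]) cube([285, 61, 20]);
translate([403, 156, 748]) cube([285, 61, 20]);
translate([403, 156, 996]) cube([285, 61, 20]);
translate([403, 156, 1244]) cube([285, 61, 20]);


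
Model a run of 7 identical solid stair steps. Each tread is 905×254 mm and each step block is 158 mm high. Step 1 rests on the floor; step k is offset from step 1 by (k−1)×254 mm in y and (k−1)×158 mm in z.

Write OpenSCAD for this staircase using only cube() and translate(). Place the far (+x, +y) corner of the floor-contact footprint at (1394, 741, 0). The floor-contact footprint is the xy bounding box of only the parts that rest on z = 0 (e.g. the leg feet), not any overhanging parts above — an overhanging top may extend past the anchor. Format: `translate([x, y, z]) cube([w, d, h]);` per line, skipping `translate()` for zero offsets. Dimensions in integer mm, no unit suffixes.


translate([489, 487, 0]) cube([905, 254, 158]);
translate([489, 741, 158]) cube([905, 254, 158]);
translate([489, 995, 316]) cube([905, 254, 158]);
translate([489, 1249, 474]) cube([905, 254, 158]);
translate([489, 1503, 632]) cube([905, 254, 158]);
translate([489, 1757, 790]) cube([905, 254, 158]);
translate([489, 2011, 948]) cube([905, 254, 158]);


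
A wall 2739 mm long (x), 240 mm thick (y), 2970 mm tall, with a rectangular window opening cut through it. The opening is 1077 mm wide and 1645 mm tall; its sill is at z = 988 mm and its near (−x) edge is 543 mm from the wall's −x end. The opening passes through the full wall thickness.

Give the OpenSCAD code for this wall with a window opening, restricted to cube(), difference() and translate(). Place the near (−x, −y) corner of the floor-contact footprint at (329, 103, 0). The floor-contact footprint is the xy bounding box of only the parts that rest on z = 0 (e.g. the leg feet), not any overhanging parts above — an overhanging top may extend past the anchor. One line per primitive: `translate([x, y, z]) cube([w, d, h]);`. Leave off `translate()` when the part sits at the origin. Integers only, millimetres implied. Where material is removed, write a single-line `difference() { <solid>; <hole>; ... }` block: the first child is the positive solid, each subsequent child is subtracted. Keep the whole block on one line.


difference() { translate([329, 103, 0]) cube([2739, 240, 2970]); translate([872, 103, 988]) cube([1077, 240, 1645]); }


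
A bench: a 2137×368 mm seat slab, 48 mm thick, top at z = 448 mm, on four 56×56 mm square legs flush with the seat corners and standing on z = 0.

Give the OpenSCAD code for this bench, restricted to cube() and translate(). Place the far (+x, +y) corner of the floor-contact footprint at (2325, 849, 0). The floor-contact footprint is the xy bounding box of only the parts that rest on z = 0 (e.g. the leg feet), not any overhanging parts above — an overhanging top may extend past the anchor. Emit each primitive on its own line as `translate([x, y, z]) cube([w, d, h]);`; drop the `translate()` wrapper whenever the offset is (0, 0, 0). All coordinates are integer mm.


// leg_h = 448 − 48 = 400
translate([188, 481, 400]) cube([2137, 368, 48]);
translate([188, 481, 0]) cube([56, 56, 400]);
translate([188, 793, 0]) cube([56, 56, 400]);
translate([2269, 481, 0]) cube([56, 56, 400]);
translate([2269, 793, 0]) cube([56, 56, 400]);


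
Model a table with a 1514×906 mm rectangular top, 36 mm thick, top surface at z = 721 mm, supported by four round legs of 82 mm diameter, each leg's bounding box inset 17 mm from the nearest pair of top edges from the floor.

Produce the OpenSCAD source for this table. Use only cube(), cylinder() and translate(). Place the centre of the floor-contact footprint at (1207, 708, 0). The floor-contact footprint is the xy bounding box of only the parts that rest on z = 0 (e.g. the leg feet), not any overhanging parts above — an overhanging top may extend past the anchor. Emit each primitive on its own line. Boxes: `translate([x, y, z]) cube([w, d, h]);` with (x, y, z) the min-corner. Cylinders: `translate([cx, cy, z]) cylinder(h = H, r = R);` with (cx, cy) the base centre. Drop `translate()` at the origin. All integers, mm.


translate([450, 255, 685]) cube([1514, 906, 36]);
translate([508, 313, 0]) cylinder(h = 685, r = 41);
translate([1906, 313, 0]) cylinder(h = 685, r = 41);
translate([508, 1103, 0]) cylinder(h = 685, r = 41);
translate([1906, 1103, 0]) cylinder(h = 685, r = 41);


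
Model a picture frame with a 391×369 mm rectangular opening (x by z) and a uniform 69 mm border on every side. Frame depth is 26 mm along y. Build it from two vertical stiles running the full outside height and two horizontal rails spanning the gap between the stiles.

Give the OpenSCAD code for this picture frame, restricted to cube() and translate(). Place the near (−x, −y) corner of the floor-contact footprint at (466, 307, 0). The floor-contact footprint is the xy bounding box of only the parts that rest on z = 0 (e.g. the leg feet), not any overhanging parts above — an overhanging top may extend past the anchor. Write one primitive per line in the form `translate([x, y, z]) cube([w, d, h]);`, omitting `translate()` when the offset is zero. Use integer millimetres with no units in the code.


translate([466, 307, 0]) cube([69, 26, 507]);
translate([926, 307, 0]) cube([69, 26, 507]);
translate([535, 307, 0]) cube([391, 26, 69]);
translate([535, 307, 438]) cube([391, 26, 69]);


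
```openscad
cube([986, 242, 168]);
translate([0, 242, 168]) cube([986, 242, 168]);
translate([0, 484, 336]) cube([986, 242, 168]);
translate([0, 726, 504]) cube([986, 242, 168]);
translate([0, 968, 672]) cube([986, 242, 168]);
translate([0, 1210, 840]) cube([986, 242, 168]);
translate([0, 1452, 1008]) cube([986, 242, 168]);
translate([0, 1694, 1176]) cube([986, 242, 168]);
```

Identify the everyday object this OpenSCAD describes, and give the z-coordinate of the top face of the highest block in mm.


A staircase. The total rise is 1344 mm.

8 identical blocks, each offset up and back from the previous — a staircase. Each step is 168 mm tall and there are 8 of them, so the total rise is 8 × 168 = 1344 mm.


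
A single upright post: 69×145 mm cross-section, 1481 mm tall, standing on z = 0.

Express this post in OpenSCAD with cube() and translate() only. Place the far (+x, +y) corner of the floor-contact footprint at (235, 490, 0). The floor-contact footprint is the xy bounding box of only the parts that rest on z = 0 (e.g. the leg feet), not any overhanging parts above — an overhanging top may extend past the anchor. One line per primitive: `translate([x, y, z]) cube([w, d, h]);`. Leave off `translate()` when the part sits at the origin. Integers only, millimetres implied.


translate([166, 345, 0]) cube([69, 145, 1481]);


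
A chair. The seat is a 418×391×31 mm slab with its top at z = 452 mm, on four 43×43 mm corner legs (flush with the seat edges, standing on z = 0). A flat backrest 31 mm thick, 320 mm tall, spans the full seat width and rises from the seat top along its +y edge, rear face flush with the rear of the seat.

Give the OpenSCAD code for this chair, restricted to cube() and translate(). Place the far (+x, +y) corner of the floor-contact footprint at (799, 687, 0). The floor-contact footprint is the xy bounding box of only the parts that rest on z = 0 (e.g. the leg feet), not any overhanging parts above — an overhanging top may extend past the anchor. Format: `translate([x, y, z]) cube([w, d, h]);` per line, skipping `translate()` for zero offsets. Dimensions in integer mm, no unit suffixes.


translate([381, 296, 421]) cube([418, 391, 31]);
translate([381, 296, 0]) cube([43, 43, 421]);
translate([756, 296, 0]) cube([43, 43, 421]);
translate([381, 644, 0]) cube([43, 43, 421]);
translate([756, 644, 0]) cube([43, 43, 421]);
translate([381, 656, 452]) cube([418, 31, 320]);


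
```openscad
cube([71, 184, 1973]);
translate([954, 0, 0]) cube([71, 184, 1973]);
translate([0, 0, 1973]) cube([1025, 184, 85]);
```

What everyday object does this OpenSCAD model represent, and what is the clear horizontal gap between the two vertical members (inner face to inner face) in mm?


A door frame. The clear opening width is 883 mm.

Two 1973 mm tall posts with a header on top — a door frame. The left jamb is 71 mm wide at x = 0; the right jamb starts at x = 954. The clear opening is 954 − 71 = 883 mm.


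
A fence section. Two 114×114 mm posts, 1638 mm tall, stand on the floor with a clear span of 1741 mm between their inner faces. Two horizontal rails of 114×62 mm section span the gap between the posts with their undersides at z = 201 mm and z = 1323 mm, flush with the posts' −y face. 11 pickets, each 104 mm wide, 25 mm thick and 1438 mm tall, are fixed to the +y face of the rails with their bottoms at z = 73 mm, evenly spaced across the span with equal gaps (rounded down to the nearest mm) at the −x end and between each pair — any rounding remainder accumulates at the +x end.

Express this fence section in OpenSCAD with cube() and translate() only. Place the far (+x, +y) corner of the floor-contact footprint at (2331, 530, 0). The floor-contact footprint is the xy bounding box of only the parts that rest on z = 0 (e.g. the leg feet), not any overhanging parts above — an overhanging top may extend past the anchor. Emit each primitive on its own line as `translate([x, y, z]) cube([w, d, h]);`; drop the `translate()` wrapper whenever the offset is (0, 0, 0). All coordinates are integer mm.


translate([362, 416, 0]) cube([114, 114, 1638]);
translate([2217, 416, 0]) cube([114, 114, 1638]);
translate([476, 416, 201]) cube([1741, 114, 62]);
translate([476, 416, 1323]) cube([1741, 114, 62]);
translate([525, 530, 73]) cube([104, 25, 1438]);
translate([678, 530, 73]) cube([104, 25, 1438]);
translate([831, 530, 73]) cube([104, 25, 1438]);
translate([984, 530, 73]) cube([104, 25, 1438]);
translate([1137, 530, 73]) cube([104, 25, 1438]);
translate([1290, 530, 73]) cube([104, 25, 1438]);
translate([1443, 530, 73]) cube([104, 25, 1438]);
translate([1596, 530, 73]) cube([104, 25, 1438]);
translate([1749, 530, 73]) cube([104, 25, 1438]);
translate([1902, 530, 73]) cube([104, 25, 1438]);
translate([2055, 530, 73]) cube([104, 25, 1438]);


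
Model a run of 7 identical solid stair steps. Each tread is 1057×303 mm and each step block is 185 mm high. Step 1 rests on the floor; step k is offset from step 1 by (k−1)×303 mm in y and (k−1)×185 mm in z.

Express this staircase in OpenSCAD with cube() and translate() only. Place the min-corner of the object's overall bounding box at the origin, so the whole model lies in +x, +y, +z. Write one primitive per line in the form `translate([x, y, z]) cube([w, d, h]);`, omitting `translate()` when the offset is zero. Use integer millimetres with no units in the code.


cube([1057, 303, 185]);
translate([0, 303, 185]) cube([1057, 303, 185]);
translate([0, 606, 370]) cube([1057, 303, 185]);
translate([0, 909, 555]) cube([1057, 303, 185]);
translate([0, 1212, 740]) cube([1057, 303, 185]);
translate([0, 1515, 925]) cube([1057, 303, 185]);
translate([0, 1818, 1110]) cube([1057, 303, 185]);


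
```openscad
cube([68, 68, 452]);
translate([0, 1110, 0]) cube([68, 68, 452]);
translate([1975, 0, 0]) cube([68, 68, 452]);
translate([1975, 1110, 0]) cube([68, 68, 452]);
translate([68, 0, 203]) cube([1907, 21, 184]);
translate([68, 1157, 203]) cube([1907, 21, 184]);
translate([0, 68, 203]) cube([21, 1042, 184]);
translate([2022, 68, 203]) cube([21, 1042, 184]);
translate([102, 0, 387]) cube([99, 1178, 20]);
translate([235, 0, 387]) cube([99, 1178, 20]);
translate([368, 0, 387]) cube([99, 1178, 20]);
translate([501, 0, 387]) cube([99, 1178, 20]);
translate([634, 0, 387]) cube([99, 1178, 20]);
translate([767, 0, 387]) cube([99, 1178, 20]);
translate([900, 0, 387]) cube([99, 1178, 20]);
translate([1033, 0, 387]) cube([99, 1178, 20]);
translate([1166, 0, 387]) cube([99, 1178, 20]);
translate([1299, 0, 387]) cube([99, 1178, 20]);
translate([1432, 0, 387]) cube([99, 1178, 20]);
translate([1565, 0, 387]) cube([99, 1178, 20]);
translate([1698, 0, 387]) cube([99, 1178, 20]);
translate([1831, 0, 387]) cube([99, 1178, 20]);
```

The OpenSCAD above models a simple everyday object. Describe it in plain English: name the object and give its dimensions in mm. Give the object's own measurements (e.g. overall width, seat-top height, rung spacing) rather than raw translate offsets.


A bed frame 2043 mm long (x) by 1178 mm wide (y). Four 68×68 mm corner posts, 452 mm tall, at the corners of the footprint. Four rails of 21 mm thickness and 184 mm height run between adjacent posts with their undersides at z = 203 mm, their outer faces flush with the outside of the frame (the two x-running rails run between the posts' inner faces; the two y-running rails run between the posts' inner faces). 14 slats, each 99 mm wide (x) and 20 mm thick, lie across the top of the two x-running rails, running the full 1178 mm width of the frame in y; along x they sit between the end posts with a 34 mm gap after the −x posts and between neighbouring slats, leaving 45 mm before the +x posts.


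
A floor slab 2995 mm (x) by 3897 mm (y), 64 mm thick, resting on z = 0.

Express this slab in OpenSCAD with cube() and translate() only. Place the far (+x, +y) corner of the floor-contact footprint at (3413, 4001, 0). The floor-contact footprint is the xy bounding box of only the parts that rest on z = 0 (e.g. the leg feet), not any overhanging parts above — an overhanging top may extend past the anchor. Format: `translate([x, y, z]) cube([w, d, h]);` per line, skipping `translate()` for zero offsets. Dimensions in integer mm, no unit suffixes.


translate([418, 104, 0]) cube([2995, 3897, 64]);


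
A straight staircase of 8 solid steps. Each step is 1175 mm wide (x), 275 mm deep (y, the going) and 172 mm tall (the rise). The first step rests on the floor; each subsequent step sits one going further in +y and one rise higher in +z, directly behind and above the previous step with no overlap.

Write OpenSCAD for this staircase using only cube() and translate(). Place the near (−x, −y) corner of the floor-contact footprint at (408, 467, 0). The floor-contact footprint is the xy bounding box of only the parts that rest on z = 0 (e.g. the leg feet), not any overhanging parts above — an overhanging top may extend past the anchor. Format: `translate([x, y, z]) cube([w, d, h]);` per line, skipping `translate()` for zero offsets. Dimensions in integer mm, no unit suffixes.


translate([408, 467, 0]) cube([1175, 275, 172]);
translate([408, 742, 172]) cube([1175, 275, 172]);
translate([408, 1017, 344]) cube([1175, 275, 172]);
translate([408, 1292, 516]) cube([1175, 275, 172]);
translate([408, 1567, 688]) cube([1175, 275, 172]);
translate([408, 1842, 860]) cube([1175, 275, 172]);
translate([408, 2117, 1032]) cube([1175, 275, 172]);
translate([408, 2392, 1204]) cube([1175, 275, 172]);


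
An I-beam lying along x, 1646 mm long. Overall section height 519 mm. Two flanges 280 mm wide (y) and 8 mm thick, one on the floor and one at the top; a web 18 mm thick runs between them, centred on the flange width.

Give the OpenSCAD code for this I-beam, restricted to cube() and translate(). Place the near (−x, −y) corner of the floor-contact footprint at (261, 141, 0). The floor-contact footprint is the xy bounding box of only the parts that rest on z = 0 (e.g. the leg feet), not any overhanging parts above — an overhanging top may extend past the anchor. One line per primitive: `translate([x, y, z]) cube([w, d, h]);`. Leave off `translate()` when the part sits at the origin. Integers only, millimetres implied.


translate([261, 141, 0]) cube([1646, 280, 8]);
translate([261, 272, 8]) cube([1646, 18, 503]);
translate([261, 141, 511]) cube([1646, 280, 8]);


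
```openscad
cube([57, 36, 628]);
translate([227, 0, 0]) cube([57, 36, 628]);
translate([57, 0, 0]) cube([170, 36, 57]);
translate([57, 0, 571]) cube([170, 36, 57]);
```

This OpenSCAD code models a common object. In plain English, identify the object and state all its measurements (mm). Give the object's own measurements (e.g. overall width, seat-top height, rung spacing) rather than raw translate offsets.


A rectangular picture frame lying in the x–z plane (depth along y). The opening is 170 mm wide (x) by 514 mm tall (z), surrounded by a border 57 mm wide on all four sides. The frame is 36 mm deep and is made of two full-height vertical stiles with two horizontal rails fitted between them.


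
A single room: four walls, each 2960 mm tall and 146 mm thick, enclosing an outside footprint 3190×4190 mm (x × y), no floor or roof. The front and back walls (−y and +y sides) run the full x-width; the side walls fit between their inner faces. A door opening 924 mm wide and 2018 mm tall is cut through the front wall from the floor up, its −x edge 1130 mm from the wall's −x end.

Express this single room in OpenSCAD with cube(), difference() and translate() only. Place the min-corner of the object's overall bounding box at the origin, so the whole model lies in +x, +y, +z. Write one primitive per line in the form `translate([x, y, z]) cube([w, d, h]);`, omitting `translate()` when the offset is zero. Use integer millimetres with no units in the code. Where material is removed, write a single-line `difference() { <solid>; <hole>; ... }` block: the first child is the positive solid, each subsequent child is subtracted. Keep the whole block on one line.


difference() { cube([3190, 146, 2960]); translate([1130, 0, 0]) cube([924, 146, 2018]); }
translate([0, 4044, 0]) cube([3190, 146, 2960]);
translate([0, 146, 0]) cube([146, 3898, 2960]);
translate([3044, 146, 0]) cube([146, 3898, 2960]);


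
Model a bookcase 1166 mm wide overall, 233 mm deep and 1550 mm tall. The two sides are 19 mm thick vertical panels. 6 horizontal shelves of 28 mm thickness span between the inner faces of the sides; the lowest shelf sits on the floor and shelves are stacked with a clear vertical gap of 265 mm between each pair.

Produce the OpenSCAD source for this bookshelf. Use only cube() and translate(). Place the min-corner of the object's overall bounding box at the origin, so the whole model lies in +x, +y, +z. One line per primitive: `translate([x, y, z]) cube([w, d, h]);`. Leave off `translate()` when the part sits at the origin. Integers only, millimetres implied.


cube([19, 233, 1550]);
translate([1147, 0, 0]) cube([19, 233, 1550]);
translate([19, 0, 0]) cube([1128, 233, 28]);
translate([19, 0, 293]) cube([1128, 233, 28]);
translate([19, 0, 586]) cube([1128, 233, 28]);
translate([19, 0, 879]) cube([1128, 233, 28]);
translate([19, 0, 1172]) cube([1128, 233, 28]);
translate([19, 0, 1465]) cube([1128, 233, 28]);


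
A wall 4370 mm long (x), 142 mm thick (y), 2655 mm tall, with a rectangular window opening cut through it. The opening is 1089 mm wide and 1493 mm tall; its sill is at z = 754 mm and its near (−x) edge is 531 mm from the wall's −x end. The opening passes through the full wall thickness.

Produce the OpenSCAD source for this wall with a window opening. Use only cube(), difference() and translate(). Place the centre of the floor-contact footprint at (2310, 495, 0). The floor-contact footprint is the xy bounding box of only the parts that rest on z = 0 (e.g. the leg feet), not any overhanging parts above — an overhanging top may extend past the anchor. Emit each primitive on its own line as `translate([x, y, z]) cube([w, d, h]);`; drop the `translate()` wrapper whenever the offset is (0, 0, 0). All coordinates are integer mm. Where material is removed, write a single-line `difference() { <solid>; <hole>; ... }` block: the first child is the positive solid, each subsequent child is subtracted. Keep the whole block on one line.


difference() { translate([125, 424, 0]) cube([4370, 142, 2655]); translate([656, 424, 754]) cube([1089, 142, 1493]); }


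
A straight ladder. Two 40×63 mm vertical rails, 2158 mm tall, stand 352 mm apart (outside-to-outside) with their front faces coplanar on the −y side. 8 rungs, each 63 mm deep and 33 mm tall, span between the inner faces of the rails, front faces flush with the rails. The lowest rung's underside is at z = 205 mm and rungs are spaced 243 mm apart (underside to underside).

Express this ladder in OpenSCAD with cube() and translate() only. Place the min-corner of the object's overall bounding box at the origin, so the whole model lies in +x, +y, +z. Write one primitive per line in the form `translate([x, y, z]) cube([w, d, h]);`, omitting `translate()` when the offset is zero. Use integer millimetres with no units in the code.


cube([40, 63, 2158]);
translate([312, 0, 0]) cube([40, 63, 2158]);
translate([40, 0, 205]) cube([272, 63, 33]);
translate([40, 0, 448]) cube([272, 63, 33]);
translate([40, 0, 691]) cube([272, 63, 33]);
translate([40, 0, 934]) cube([272, 63, 33]);
translate([40, 0, 1177]) cube([272, 63, 33]);
translate([40, 0, 1420]) cube([272, 63, 33]);
translate([40, 0, 1663]) cube([272, 63, 33]);
translate([40, 0, 1906]) cube([272, 63, 33]);


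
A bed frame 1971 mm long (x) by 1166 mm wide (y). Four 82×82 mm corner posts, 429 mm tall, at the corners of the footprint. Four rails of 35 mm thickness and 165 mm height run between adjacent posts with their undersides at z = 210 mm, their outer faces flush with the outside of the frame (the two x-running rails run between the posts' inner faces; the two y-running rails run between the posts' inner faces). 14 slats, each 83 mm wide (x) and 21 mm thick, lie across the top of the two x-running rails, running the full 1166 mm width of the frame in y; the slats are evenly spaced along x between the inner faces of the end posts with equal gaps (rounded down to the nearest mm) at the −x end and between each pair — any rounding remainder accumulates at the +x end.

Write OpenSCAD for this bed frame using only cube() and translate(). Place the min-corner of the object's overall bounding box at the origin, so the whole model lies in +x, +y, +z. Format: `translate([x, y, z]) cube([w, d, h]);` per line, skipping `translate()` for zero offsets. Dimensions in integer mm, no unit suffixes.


cube([82, 82, 429]);
translate([0, 1084, 0]) cube([82, 82, 429]);
translate([1889, 0, 0]) cube([82, 82, 429]);
translate([1889, 1084, 0]) cube([82, 82, 429]);
translate([82, 0, 210]) cube([1807, 35, 165]);
translate([82, 1131, 210]) cube([1807, 35, 165]);
translate([0, 82, 210]) cube([35, 1002, 165]);
translate([1936, 82, 210]) cube([35, 1002, 165]);
translate([125, 0, 375]) cube([83, 1166, 21]);
translate([251, 0, 375]) cube([83, 1166, 21]);
translate([377, 0, 375]) cube([83, 1166, 21]);
translate([503, 0, 375]) cube([83, 1166, 21]);
translate([629, 0, 375]) cube([83, 1166, 21]);
translate([755, 0, 375]) cube([83, 1166, 21]);
translate([881, 0, 375]) cube([83, 1166, 21]);
translate([1007, 0, 375]) cube([83, 1166, 21]);
translate([1133, 0, 375]) cube([83, 1166, 21]);
translate([1259, 0, 375]) cube([83, 1166, 21]);
translate([1385, 0, 375]) cube([83, 1166, 21]);
translate([1511, 0, 375]) cube([83, 1166, 21]);
translate([1637, 0, 375]) cube([83, 1166, 21]);
translate([1763, 0, 375]) cube([83, 1166, 21]);


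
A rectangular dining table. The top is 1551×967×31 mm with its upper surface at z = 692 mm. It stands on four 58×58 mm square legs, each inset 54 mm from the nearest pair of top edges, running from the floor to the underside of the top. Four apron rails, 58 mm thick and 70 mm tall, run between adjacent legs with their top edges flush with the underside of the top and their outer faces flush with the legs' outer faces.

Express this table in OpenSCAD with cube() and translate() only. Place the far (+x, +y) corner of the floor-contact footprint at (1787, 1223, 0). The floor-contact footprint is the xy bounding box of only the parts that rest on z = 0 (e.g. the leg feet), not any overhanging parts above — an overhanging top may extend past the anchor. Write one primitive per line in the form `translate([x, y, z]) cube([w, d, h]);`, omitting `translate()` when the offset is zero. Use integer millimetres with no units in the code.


// leg_h = 692 - 31 = 661
// apron z = 661 - 70 = 591
translate([290, 310, 661]) cube([1551, 967, 31]);
translate([344, 364, 0]) cube([58, 58, 661]);
translate([1729, 364, 0]) cube([58, 58, 661]);
translate([344, 1165, 0]) cube([58, 58, 661]);
translate([1729, 1165, 0]) cube([58, 58, 661]);
translate([402, 364, 591]) cube([1327, 58, 70]);
translate([402, 1165, 591]) cube([1327, 58, 70]);
translate([344, 422, 591]) cube([58, 743, 70]);
translate([1729, 422, 591]) cube([58, 743, 70]);


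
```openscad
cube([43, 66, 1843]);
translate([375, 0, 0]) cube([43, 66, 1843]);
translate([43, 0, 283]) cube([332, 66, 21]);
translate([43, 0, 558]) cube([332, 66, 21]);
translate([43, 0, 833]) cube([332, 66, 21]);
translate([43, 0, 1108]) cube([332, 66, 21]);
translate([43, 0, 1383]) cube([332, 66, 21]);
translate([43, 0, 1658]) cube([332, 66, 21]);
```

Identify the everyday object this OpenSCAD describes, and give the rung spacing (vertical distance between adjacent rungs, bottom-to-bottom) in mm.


A ladder. The rung spacing is 275 mm.

Two tall 43×66 posts with 6 short bars between them — a ladder. Adjacent rungs sit at z = 283 and z = 558, so the spacing is 558 − 283 = 275 mm.


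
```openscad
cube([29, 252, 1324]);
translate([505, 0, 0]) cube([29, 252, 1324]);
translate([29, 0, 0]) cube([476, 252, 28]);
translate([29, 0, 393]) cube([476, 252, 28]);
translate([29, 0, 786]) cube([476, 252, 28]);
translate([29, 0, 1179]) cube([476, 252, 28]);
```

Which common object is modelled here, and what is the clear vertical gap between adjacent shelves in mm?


A bookshelf. The clear shelf gap is 365 mm.

Two tall side panels with 4 horizontal boards between them — a bookshelf. The first two shelf undersides are at z = 0 and z = 393; with shelf thickness 28, the clear gap is 393 − 0 − 28 = 365 mm.


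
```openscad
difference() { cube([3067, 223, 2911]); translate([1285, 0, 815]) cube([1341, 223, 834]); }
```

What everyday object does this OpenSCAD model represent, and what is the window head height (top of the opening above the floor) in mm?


A wall with a window opening. The window head height is 1649 mm.

A wall with a rectangular opening subtracted — a window. Sill at z = 815, opening 834 mm tall, so the head is at 815 + 834 = 1649 mm.


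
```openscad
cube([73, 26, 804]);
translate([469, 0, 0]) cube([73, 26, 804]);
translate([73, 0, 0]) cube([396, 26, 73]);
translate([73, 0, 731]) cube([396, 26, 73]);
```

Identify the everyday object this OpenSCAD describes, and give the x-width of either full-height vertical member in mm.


A picture frame. The border width is 73 mm.

Four thin pieces enclosing a rectangular opening — a picture frame. The two full-height stiles are 804 mm tall; the top rail sits at z = 731 and is 73 mm tall, so the border above the opening is 804 − 731 = 73 mm, matching the stile x-width.


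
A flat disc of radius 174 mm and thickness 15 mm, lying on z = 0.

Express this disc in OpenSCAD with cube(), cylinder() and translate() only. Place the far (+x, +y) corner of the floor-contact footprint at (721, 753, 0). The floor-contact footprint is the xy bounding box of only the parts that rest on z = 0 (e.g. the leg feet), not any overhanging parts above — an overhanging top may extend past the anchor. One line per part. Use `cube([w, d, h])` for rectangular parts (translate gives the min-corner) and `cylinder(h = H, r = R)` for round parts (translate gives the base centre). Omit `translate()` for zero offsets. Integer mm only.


translate([547, 579, 0]) cylinder(h = 15, r = 174);


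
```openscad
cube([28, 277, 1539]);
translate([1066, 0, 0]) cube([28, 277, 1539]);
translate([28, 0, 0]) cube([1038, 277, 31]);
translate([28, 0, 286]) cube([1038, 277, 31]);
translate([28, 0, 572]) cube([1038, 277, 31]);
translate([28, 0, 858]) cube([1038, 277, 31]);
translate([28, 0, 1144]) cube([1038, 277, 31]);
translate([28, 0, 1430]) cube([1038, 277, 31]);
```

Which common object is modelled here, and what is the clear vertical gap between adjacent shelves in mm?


A bookshelf. The clear shelf gap is 255 mm.

Two tall side panels with 6 horizontal boards between them — a bookshelf. The first two shelf undersides are at z = 0 and z = 286; with shelf thickness 31, the clear gap is 286 − 0 − 31 = 255 mm.


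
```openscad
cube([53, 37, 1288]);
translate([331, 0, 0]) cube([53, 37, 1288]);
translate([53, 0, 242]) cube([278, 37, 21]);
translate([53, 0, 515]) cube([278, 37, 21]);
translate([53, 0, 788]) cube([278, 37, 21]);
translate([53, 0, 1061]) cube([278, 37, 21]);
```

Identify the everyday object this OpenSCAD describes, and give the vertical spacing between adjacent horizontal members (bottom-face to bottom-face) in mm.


A ladder. The rung spacing is 273 mm.

Two tall 53×37 posts with 4 short bars between them — a ladder. Adjacent rungs sit at z = 242 and z = 515, so the spacing is 515 − 242 = 273 mm.


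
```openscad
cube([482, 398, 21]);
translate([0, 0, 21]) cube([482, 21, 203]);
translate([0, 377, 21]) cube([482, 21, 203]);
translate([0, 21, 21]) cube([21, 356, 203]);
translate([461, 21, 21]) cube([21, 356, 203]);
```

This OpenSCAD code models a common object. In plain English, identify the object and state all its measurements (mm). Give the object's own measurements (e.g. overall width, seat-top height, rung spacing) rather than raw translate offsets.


An open-topped rectangular box: outside dimensions 482×398×224 mm, with a uniform wall and base thickness of 21 mm. The base is a full 482×398 slab on the floor; four walls sit on top of the base. The front and back walls (the −y and +y sides) span the full width; the two side walls fit between them.


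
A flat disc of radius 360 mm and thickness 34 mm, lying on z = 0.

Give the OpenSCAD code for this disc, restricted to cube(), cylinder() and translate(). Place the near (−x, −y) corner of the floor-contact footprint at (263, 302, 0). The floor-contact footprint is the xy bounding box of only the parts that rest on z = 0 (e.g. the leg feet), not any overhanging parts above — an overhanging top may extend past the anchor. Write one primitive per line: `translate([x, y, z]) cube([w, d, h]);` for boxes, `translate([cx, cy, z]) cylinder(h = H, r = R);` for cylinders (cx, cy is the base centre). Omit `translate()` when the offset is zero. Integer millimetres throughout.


translate([623, 662, 0]) cylinder(h = 34, r = 360);
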